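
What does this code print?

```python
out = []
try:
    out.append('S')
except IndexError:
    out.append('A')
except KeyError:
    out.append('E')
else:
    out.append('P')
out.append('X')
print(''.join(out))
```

Execution trace: 'S' (try body, no exception) → 'P' (else) → 'X' (after the try/except). Output: SPX

Answer: SPX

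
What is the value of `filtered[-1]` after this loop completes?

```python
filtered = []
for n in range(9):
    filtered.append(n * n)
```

Last element of squares 0 to 8
`filtered` takes the values: [] → [0] → [0, 1] → [0, 1, 4] → [0, 1, 4, 9] → [0, 1, 4, 9, 16] → [0, 1, 4, 9, 16, 25] → [0, 1, 4, 9, 16, 25, 36] → [0, 1, 4, 9, 16, 25, 36, 49] → [0, 1, 4, 9, 16, 25, 36, 49, 64]
So `filtered[-1]` = 64

Answer: 64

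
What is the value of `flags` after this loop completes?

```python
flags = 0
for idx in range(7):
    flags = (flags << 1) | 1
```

Build 7 consecutive 1-bits: 0b1111111
`flags` takes the values: 0 → 1 → 3 → 7 → 15 → 31 → 63 → 127

Answer: 127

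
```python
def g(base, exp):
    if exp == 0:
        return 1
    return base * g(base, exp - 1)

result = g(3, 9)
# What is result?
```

g(3, 9) = 3 * 3 * 3 * 3 * 3 * 3 * 3 * 3 * 3 = 19683

Answer: 19683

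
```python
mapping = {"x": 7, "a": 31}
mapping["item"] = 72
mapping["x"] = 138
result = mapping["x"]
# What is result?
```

Trace:
`mapping = {"x": 7, "a": 31}` → mapping = {'x': 7, 'a': 31}
`mapping["item"] = 72` → mapping = {'x': 7, 'a': 31, 'item': 72}
`mapping["x"] = 138` → mapping = {'x': 138, 'a': 31, 'item': 72}
`result = mapping["x"]` → result = 138
So result = 138

Answer: 138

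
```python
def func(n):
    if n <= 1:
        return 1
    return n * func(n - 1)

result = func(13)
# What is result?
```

func(13) = 13 * 12 * 11 * 10 * 9 * 8 * 7 * 6 * 5 * 4 * 3 * 2 * 1 = 6227020800

Answer: 6227020800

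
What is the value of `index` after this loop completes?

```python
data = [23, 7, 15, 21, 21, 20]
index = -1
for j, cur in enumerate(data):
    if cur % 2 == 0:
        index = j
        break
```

First even number index in [23, 7, 15, 21, 21, 20]
`index` takes the values: -1 → 5

Answer: 5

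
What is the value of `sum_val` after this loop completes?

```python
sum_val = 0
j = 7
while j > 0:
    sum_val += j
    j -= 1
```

Sum 7 down to 1
`sum_val` takes the values: 0 → 7 → 13 → 18 → 22 → 25 → 27 → 28

Answer: 28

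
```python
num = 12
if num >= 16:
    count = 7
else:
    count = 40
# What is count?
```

Trace:
`num = 12` → num = 12
`if num >= 16: ...` → num >= 16 is False, take else branch → count = 40
So count = 40

Answer: 40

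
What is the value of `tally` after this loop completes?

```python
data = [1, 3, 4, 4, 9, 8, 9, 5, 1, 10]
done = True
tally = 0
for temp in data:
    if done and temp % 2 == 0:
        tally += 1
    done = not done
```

Count even values at even positions
`tally` takes the values: 0 → 1

Answer: 1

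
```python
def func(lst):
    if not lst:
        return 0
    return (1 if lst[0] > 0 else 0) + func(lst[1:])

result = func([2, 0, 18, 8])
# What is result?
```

Count of positive elements in [2, 0, 18, 8] = 3

Answer: 3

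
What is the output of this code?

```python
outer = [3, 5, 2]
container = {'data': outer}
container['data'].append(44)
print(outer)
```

Key concept: dict holds reference to list.
Step by step:
`outer = [3, 5, 2]` → outer = [3, 5, 2]
`container = {'data': outer}` → container = {'data': [3, 5, 2]}
`container['data'].append(44)` → outer = [3, 5, 2, 44]; container = {'data': [3, 5, 2, 44]}
`print(outer)` → prints [3, 5, 2, 44]

Answer: [3, 5, 2, 44]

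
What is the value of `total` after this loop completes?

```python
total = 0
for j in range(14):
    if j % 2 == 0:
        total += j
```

Sum of even numbers 0 to 13
`total` takes the values: 0 → 2 → 6 → 12 → 20 → 30 → 42

Answer: 42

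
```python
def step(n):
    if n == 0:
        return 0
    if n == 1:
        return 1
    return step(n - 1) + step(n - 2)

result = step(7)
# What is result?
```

Build up from base cases: step(0)=0, step(1)=1, step(2)=1, step(3)=2, step(4)=3, step(5)=5, step(6)=8, ..., step(7)=13

Answer: 13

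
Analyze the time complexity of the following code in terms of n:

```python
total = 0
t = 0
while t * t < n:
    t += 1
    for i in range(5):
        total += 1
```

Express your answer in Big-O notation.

Each loop level contributes: √n × 1. Multiplying the contributions gives O(√n).

Answer: O(√n)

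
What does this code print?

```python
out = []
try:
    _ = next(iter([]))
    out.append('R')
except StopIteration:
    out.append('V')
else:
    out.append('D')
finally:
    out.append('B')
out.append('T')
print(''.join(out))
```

Execution trace: 'V' (except StopIteration) → 'B' (finally) → 'T' (after the try/except). Output: VBT

Answer: VBT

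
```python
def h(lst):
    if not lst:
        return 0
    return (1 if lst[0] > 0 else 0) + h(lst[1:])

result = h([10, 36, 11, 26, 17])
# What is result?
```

Count of positive elements in [10, 36, 11, 26, 17] = 5

Answer: 5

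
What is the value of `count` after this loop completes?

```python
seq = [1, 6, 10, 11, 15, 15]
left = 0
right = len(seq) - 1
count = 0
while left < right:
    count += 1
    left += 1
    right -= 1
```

Iterations until pointers meet (list length 6)
`count` takes the values: 0 → 1 → 2 → 3

Answer: 3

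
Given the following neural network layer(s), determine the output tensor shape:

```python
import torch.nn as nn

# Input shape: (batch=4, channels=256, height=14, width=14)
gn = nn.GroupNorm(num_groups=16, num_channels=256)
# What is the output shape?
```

Input: (4, 256, 14, 14) -> Output: (4, 256, 14, 14)

Answer: (4, 256, 14, 14)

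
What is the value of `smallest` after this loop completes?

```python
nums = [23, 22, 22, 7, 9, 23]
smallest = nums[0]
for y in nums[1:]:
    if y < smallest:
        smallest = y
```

Minimum of [23, 22, 22, 7, 9, 23]
`smallest` takes the values: 23 → 22 → 7

Answer: 7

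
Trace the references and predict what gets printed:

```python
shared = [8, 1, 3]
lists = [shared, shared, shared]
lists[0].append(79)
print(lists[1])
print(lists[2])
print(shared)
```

Key concept: list of same reference.
Step by step:
`shared = [8, 1, 3]` → shared = [8, 1, 3]
`lists = [shared, shared, shared]` → lists = [[8, 1, 3], [8, 1, 3], [8, 1, 3]]
`lists[0].append(79)` → shared = [8, 1, 3, 79]; lists = [[8, 1, 3, 79], [8, 1, 3, 79], [8, 1, 3, 79]]
`print(lists[1])` → prints [8, 1, 3, 79]
`print(lists[2])` → prints [8, 1, 3, 79]
`print(shared)` → prints [8, 1, 3, 79]

Answer:
[8, 1, 3, 79]
[8, 1, 3, 79]
[8, 1, 3, 79]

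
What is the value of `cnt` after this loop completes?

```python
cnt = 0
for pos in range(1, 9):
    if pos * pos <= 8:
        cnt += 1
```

Count numbers where pos² ≤ 8
`cnt` takes the values: 0 → 1 → 2

Answer: 2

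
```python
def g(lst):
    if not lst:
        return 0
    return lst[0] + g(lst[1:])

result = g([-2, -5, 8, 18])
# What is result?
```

(-2) + (-5) + 8 + 18 + 0 = 19

Answer: 19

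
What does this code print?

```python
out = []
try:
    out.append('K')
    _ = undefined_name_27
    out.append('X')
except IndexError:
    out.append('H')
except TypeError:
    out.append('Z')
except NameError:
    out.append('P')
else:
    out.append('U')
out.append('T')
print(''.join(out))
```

Execution trace: 'K' (try body) → 'P' (except NameError) → 'T' (after the try/except). Output: KPT

Answer: KPT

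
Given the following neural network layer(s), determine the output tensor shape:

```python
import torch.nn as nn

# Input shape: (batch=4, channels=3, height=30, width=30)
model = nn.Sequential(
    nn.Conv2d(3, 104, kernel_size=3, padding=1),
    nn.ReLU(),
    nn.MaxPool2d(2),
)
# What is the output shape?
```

Input: (4, 3, 30, 30) -> after Conv2d: (4, 104, 30, 30) -> after ReLU: (4, 104, 30, 30) -> Output: (4, 104, 15, 15)

Answer: (4, 104, 15, 15)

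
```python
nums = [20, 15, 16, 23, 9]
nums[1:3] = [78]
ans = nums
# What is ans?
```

Trace:
`nums = [20, 15, 16, 23, 9]` → nums = [20, 15, 16, 23, 9]
`nums[1:3] = [78]` → nums = [20, 78, 23, 9]
`ans = nums` → ans = [20, 78, 23, 9]
So ans = [20, 78, 23, 9]

Answer: [20, 78, 23, 9]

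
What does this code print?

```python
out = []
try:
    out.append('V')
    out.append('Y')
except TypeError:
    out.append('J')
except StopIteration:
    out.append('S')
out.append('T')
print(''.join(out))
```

Execution trace: 'V' (try body) → 'Y' (try body, no exception) → 'T' (after the try/except). Output: VYT

Answer: VYT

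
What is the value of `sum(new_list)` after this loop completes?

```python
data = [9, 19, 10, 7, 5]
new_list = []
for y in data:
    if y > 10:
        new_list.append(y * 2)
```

Sum of doubled values > 10
`new_list` takes the values: [] → [38]
So `sum(new_list)` = 38

Answer: 38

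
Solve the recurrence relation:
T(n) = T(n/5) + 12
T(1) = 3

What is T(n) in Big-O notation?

Each step divides n by 5 and adds 12. After log_5(n) steps we reach T(1)=3. So T(n) = 12·log_5(n) + 3 = O(log n).

Answer: O(log n)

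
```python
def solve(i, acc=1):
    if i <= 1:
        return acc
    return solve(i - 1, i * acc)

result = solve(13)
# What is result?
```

Accumulator trace (n, acc): (13, 1) -> (12, 13) -> (11, 156) -> (10, 1716) -> (9, 17160) -> (8, 154440) -> (7, 1235520) -> (6, 8648640) -> (5, 51891840) -> (4, 259459200) -> (3, 1037836800) -> (2, 3113510400) -> (1, 6227020800) -> return 6227020800

Answer: 6227020800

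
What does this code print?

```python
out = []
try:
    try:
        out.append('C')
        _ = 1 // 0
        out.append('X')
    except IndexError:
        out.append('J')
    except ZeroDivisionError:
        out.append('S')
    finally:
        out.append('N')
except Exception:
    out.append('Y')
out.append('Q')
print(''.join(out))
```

Execution trace: 'C' (inner try body) → 'S' (inner except ZeroDivisionError) → 'N' (inner finally) → 'Q' (after the try/except). Output: CSNQ

Answer: CSNQ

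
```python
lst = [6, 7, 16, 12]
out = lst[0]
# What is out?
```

Trace:
`lst = [6, 7, 16, 12]` → lst = [6, 7, 16, 12]
`out = lst[0]` → out = 6
So out = 6

Answer: 6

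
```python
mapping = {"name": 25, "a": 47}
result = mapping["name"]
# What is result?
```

Trace:
`mapping = {"name": 25, "a": 47}` → mapping = {'name': 25, 'a': 47}
`result = mapping["name"]` → result = 25
So result = 25

Answer: 25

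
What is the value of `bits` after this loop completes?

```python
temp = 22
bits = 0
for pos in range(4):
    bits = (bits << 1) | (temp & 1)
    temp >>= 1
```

Reverse lowest 4 bits of 22
`bits` takes the values: 0 → 1 → 3 → 6

Answer: 6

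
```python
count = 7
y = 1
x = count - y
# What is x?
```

Trace:
`count = 7` → count = 7
`y = 1` → y = 1
`x = count - y` → x = 6
So x = 6

Answer: 6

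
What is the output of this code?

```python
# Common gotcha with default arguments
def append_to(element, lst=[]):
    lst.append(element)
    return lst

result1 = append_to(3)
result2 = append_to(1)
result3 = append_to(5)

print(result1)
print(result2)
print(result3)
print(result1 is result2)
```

Key concept: mutable default argument gotcha.
Step by step:
`result1 = append_to(3)` → result1 = [3]
`result2 = append_to(1)` → result1 = [3, 1] (same object as result2); result2 = [3, 1] (same object as result1)
`result3 = append_to(5)` → result1 = [3, 1, 5] (same object as result2, result3); result2 = [3, 1, 5] (same object as result1, result3); result3 = [3, 1, 5] (same object as result1, result2)
`print(result1)` → prints [3, 1, 5]
`print(result2)` → prints [3, 1, 5]
`print(result3)` → prints [3, 1, 5]
`print(result1 is result2)` → prints True

Answer:
[3, 1, 5]
[3, 1, 5]
[3, 1, 5]
True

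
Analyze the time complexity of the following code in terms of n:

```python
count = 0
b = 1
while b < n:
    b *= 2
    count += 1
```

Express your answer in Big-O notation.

Each loop level contributes: log n. Multiplying the contributions gives O(log n).

Answer: O(log n)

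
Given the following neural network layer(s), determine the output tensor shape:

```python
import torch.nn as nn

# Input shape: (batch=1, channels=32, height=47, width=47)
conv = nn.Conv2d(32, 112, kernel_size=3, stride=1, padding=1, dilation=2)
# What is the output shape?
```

Input: (1, 32, 47, 47) -> Output: (1, 112, 45, 45)

Answer: (1, 112, 45, 45)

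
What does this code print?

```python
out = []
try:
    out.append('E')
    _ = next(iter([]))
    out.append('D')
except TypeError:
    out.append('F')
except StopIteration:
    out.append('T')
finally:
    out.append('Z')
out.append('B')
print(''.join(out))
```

Execution trace: 'E' (try body) → 'T' (except StopIteration) → 'Z' (finally) → 'B' (after the try/except). Output: ETZB

Answer: ETZB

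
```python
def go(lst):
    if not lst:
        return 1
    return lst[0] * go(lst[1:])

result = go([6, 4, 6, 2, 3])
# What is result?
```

Product over [6, 4, 6, 2, 3] = 6 * 4 * 6 * 2 * 3 = 864

Answer: 864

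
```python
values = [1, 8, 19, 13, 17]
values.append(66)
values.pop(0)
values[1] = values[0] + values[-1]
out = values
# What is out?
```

Trace:
`values = [1, 8, 19, 13, 17]` → values = [1, 8, 19, 13, 17]
`values.append(66)` → values = [1, 8, 19, 13, 17, 66]
`values.pop(0)` → values = [8, 19, 13, 17, 66]
`values[1] = values[0] + values[-1]` → values = [8, 74, 13, 17, 66]
`out = values` → out = [8, 74, 13, 17, 66]
So out = [8, 74, 13, 17, 66]

Answer: [8, 74, 13, 17, 66]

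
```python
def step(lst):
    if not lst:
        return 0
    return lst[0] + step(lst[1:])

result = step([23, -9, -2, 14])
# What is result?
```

23 + (-9) + (-2) + 14 + 0 = 26

Answer: 26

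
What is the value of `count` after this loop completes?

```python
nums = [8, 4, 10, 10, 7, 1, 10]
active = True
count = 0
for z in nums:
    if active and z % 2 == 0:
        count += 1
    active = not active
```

Count even values at even positions
`count` takes the values: 0 → 1 → 2 → 3

Answer: 3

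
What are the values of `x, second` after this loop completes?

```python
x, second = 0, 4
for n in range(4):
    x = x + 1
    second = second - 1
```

x goes 0→4, second goes 4→0
`x, second` takes the values: (0, 4) → (1, 4) → (1, 3) → (2, 3) → (2, 2) → (3, 2) → (3, 1) → (4, 1) → (4, 0)

Answer: 4, 0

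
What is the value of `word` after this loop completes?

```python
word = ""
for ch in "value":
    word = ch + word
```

Reverse 'value'
`word` takes the values: "" → "v" → "av" → "lav" → "ulav" → "eulav"

Answer: "eulav"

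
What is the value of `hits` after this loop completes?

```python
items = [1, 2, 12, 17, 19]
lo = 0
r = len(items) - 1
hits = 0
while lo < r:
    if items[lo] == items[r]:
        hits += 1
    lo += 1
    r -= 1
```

Count matching pairs from ends
`hits` takes the values: 0

Answer: 0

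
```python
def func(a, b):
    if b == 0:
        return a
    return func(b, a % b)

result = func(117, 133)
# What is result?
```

func(117, 133) -> func(133, 117) -> func(117, 16) -> func(16, 5) -> func(5, 1) -> func(1, 0) -> 1

Answer: 1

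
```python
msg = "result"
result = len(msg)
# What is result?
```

Trace:
`msg = "result"` → msg = 'result'
`result = len(msg)` → result = 6
So result = 6

Answer: 6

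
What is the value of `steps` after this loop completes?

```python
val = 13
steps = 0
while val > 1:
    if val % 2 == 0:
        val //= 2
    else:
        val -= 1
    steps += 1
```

Steps to reduce 13 to 1
`steps` takes the values: 0 → 1 → 2 → 3 → 4 → 5

Answer: 5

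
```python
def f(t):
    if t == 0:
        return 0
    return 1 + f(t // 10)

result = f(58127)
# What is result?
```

Count of digits of 58127: 5

Answer: 5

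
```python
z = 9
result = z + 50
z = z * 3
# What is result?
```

Trace:
`z = 9` → z = 9
`result = z + 50` → result = 59
`z = z * 3` → z = 27
So result = 59

Answer: 59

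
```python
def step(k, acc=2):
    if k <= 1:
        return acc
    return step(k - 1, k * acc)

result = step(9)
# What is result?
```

Accumulator trace (n, acc): (9, 2) -> (8, 18) -> (7, 144) -> (6, 1008) -> (5, 6048) -> (4, 30240) -> (3, 120960) -> (2, 362880) -> (1, 725760) -> return 725760

Answer: 725760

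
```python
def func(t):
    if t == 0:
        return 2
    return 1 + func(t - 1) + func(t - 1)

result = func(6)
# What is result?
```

func(t) = 1 + 2·func(t-1), func(0)=2. Closed form: (2+1)·2^6 - 1 = 191.

Answer: 191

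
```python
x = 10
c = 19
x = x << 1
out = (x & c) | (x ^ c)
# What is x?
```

Trace:
`x = 10` → x = 10
`c = 19` → c = 19
`x = x << 1` → x = 20
`out = (x & c) | (x ^ c)` → out = 23
So x = 20

Answer: 20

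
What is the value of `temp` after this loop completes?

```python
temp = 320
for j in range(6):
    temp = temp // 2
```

Halve 6 times: 320 // 2^6 = 5
`temp` takes the values: 320 → 160 → 80 → 40 → 20 → 10 → 5

Answer: 5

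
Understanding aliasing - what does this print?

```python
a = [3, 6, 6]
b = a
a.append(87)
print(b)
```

Key concept: basic list aliasing.
Step by step:
`a = [3, 6, 6]` → a = [3, 6, 6]
`b = a` → b = [3, 6, 6] (same object as a)
`a.append(87)` → a = [3, 6, 6, 87] (same object as b); b = [3, 6, 6, 87] (same object as a)
`print(b)` → prints [3, 6, 6, 87]

Answer: [3, 6, 6, 87]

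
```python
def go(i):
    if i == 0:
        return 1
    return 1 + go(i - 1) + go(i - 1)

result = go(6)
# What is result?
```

go(i) = 1 + 2·go(i-1), go(0)=1. Closed form: (1+1)·2^6 - 1 = 127.

Answer: 127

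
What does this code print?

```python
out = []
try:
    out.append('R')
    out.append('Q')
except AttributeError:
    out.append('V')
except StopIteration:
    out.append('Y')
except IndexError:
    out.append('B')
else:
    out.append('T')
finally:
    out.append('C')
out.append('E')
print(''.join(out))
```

Execution trace: 'R' (try body) → 'Q' (try body, no exception) → 'T' (else) → 'C' (finally) → 'E' (after the try/except). Output: RQTCE

Answer: RQTCE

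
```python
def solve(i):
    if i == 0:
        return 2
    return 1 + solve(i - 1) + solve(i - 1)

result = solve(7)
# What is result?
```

solve(i) = 1 + 2·solve(i-1), solve(0)=2. Closed form: (2+1)·2^7 - 1 = 383.

Answer: 383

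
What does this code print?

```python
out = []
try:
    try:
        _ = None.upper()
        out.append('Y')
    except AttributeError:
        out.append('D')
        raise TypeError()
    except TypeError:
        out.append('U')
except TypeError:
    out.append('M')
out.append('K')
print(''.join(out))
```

Execution trace: 'D' (except AttributeError) → 'M' (outer except TypeError) → 'K' (after the try/except). Output: DMK

Answer: DMK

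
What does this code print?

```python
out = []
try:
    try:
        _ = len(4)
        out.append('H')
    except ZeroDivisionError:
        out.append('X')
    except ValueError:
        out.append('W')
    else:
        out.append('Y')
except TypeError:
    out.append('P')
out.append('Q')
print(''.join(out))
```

Execution trace: 'P' (outer except TypeError) → 'Q' (after the try/except). Output: PQ

Answer: PQ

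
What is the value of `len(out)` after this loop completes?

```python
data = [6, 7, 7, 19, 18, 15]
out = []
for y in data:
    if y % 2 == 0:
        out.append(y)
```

Count even numbers in [6, 7, 7, 19, 18, 15]
`out` takes the values: [] → [6] → [6, 18]
So `len(out)` = 2

Answer: 2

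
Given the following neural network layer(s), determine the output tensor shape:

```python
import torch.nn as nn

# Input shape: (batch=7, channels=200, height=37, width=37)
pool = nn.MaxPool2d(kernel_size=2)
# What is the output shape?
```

Input: (7, 200, 37, 37) -> Output: (7, 200, 18, 18)

Answer: (7, 200, 18, 18)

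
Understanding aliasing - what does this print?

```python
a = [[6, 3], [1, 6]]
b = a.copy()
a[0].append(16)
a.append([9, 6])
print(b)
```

Key concept: shallow copy with nested lists.
Step by step:
`a = [[6, 3], [1, 6]]` → a = [[6, 3], [1, 6]]
`b = a.copy()` → b = [[6, 3], [1, 6]]
`a[0].append(16)` → a = [[6, 3, 16], [1, 6]]; b = [[6, 3, 16], [1, 6]]
`a.append([9, 6])` → a = [[6, 3, 16], [1, 6], [9, 6]]
`print(b)` → prints [[6, 3, 16], [1, 6]]

Answer: [[6, 3, 16], [1, 6]]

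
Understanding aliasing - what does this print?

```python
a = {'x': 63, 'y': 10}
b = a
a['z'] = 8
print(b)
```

Key concept: dict aliasing.
Step by step:
`a = {'x': 63, 'y': 10}` → a = {'x': 63, 'y': 10}
`b = a` → b = {'x': 63, 'y': 10} (same object as a)
`a['z'] = 8` → a = {'x': 63, 'y': 10, 'z': 8} (same object as b); b = {'x': 63, 'y': 10, 'z': 8} (same object as a)
`print(b)` → prints {'x': 63, 'y': 10, 'z': 8}

Answer: {'x': 63, 'y': 10, 'z': 8}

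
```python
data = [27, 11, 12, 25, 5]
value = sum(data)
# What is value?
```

Trace:
`data = [27, 11, 12, 25, 5]` → data = [27, 11, 12, 25, 5]
`value = sum(data)` → value = 80
So value = 80

Answer: 80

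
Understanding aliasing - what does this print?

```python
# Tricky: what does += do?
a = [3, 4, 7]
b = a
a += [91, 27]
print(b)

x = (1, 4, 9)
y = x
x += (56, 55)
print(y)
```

Key concept: += behavior differs for mutable vs immutable.
Step by step:
`a = [3, 4, 7]` → a = [3, 4, 7]
`b = a` → b = [3, 4, 7] (same object as a)
`a += [91, 27]` → a = [3, 4, 7, 91, 27] (same object as b); b = [3, 4, 7, 91, 27] (same object as a)
`print(b)` → prints [3, 4, 7, 91, 27]
`x = (1, 4, 9)` → x = (1, 4, 9)
`y = x` → y = (1, 4, 9)
`x += (56, 55)` → x = (1, 4, 9, 56, 55)
`print(y)` → prints (1, 4, 9)

Answer:
[3, 4, 7, 91, 27]
(1, 4, 9)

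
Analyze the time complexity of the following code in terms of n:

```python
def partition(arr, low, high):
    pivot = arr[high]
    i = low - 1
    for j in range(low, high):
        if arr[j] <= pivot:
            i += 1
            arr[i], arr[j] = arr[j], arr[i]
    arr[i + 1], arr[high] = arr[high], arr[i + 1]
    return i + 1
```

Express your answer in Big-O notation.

This is Lomuto partition (single pass over [low, high), where n = high - low). Time complexity: O(n).

Answer: O(n)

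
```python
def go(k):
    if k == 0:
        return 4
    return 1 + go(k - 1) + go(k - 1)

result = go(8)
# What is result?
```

go(k) = 1 + 2·go(k-1), go(0)=4. Closed form: (4+1)·2^8 - 1 = 1279.

Answer: 1279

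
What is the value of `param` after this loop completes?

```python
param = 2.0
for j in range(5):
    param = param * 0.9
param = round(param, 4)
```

Exponential decay: 2.0 * 0.9^5
`param` takes the values: 2.0 → 1.8 → 1.62 → 1.458 → 1.3122 → 1.18098 → 1.181

Answer: 1.181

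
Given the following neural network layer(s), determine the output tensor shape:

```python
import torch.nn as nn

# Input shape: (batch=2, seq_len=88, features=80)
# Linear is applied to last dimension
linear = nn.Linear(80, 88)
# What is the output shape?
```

Input: (2, 88, 80) -> Output: (2, 88, 88)

Answer: (2, 88, 88)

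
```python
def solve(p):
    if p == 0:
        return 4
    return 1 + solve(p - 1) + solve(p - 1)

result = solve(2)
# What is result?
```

solve(p) = 1 + 2·solve(p-1), solve(0)=4. Closed form: (4+1)·2^2 - 1 = 19.

Answer: 19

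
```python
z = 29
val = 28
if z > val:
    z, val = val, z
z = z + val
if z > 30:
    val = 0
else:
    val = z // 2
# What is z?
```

Trace:
`z = 29` → z = 29
`val = 28` → val = 28
`if z > val: ...` → z > val is True → z = 28; val = 29
`z = z + val` → z = 57
`if z > 30: ...` → z > 30 is True → val = 0
So z = 57

Answer: 57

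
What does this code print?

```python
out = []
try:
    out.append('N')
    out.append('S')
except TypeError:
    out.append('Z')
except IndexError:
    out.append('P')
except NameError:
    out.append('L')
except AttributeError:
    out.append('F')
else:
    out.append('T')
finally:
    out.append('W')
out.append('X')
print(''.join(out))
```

Execution trace: 'N' (try body) → 'S' (try body, no exception) → 'T' (else) → 'W' (finally) → 'X' (after the try/except). Output: NSTWX

Answer: NSTWX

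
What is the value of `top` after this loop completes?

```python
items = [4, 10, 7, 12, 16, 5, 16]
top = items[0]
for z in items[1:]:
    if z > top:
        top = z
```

Maximum of [4, 10, 7, 12, 16, 5, 16]
`top` takes the values: 4 → 10 → 12 → 16

Answer: 16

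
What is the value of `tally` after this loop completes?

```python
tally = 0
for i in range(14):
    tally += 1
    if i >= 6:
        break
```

Loop breaks when i reaches 6, tally is 7
`tally` takes the values: 0 → 1 → 2 → 3 → 4 → 5 → 6 → 7

Answer: 7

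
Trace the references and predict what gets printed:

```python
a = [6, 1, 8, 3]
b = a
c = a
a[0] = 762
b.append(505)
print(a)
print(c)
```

Key concept: multiple aliases.
Step by step:
`a = [6, 1, 8, 3]` → a = [6, 1, 8, 3]
`b = a` → b = [6, 1, 8, 3] (same object as a)
`c = a` → c = [6, 1, 8, 3] (same object as a, b)
`a[0] = 762` → a = [762, 1, 8, 3] (same object as b, c); b = [762, 1, 8, 3] (same object as a, c); c = [762, 1, 8, 3] (same object as a, b)
`b.append(505)` → a = [762, 1, 8, 3, 505] (same object as b, c); b = [762, 1, 8, 3, 505] (same object as a, c); c = [762, 1, 8, 3, 505] (same object as a, b)
`print(a)` → prints [762, 1, 8, 3, 505]
`print(c)` → prints [762, 1, 8, 3, 505]

Answer:
[762, 1, 8, 3, 505]
[762, 1, 8, 3, 505]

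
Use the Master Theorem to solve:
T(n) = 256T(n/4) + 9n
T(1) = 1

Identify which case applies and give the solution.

a=256, b=4, f(n)=9n. log_4(256) = 4. Since c=1 < 4, Case 1 applies: T(n) = Θ(n^log_b(a)) = O(n^4).

Answer: O(n^4) - Case 1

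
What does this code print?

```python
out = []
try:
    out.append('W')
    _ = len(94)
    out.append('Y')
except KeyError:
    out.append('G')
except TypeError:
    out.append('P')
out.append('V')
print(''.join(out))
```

Execution trace: 'W' (try body) → 'P' (except TypeError) → 'V' (after the try/except). Output: WPV

Answer: WPV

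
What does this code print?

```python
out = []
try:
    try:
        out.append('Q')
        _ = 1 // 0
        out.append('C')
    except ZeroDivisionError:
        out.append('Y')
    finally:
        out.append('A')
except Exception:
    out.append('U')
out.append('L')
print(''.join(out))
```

Execution trace: 'Q' (inner try body) → 'Y' (inner except ZeroDivisionError) → 'A' (inner finally) → 'L' (after the try/except). Output: QYAL

Answer: QYAL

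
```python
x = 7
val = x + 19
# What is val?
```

Trace:
`x = 7` → x = 7
`val = x + 19` → val = 26
So val = 26

Answer: 26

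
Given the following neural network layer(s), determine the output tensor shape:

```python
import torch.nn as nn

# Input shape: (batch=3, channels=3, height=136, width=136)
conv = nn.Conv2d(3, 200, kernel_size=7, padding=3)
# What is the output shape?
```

Input: (3, 3, 136, 136) -> Output: (3, 200, 136, 136)

Answer: (3, 200, 136, 136)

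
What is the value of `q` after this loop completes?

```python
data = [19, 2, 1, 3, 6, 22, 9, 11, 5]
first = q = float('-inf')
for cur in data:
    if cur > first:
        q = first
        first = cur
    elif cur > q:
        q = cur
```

Second largest (with repeats) in [19, 2, 1, 3, 6, 22, 9, 11, 5]
`q` takes the values: -inf → 2 → 3 → 6 → 19

Answer: 19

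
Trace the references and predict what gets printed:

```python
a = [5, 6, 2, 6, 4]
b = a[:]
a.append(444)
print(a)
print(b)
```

Key concept: slice [:] creates copy.
Step by step:
`a = [5, 6, 2, 6, 4]` → a = [5, 6, 2, 6, 4]
`b = a[:]` → b = [5, 6, 2, 6, 4]
`a.append(444)` → a = [5, 6, 2, 6, 4, 444]
`print(a)` → prints [5, 6, 2, 6, 4, 444]
`print(b)` → prints [5, 6, 2, 6, 4]

Answer:
[5, 6, 2, 6, 4, 444]
[5, 6, 2, 6, 4]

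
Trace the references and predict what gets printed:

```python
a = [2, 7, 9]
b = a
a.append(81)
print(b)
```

Key concept: basic list aliasing.
Step by step:
`a = [2, 7, 9]` → a = [2, 7, 9]
`b = a` → b = [2, 7, 9] (same object as a)
`a.append(81)` → a = [2, 7, 9, 81] (same object as b); b = [2, 7, 9, 81] (same object as a)
`print(b)` → prints [2, 7, 9, 81]

Answer: [2, 7, 9, 81]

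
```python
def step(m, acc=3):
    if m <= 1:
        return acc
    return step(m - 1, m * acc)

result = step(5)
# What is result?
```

Accumulator trace (n, acc): (5, 3) -> (4, 15) -> (3, 60) -> (2, 180) -> (1, 360) -> return 360

Answer: 360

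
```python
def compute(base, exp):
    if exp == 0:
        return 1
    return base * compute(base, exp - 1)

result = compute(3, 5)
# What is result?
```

compute(3, 5) = 3 * 3 * 3 * 3 * 3 = 243

Answer: 243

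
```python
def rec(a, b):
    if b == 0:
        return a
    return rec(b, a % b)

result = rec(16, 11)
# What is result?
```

rec(16, 11) -> rec(11, 5) -> rec(5, 1) -> rec(1, 0) -> 1

Answer: 1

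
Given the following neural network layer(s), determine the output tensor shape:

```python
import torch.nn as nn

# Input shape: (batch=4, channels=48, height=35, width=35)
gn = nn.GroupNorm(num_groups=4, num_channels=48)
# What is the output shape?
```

Input: (4, 48, 35, 35) -> Output: (4, 48, 35, 35)

Answer: (4, 48, 35, 35)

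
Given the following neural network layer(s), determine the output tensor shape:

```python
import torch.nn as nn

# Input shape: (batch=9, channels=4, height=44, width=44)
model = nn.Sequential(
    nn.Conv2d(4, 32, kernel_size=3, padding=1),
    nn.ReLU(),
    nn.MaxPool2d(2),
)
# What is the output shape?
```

Input: (9, 4, 44, 44) -> after Conv2d: (9, 32, 44, 44) -> after ReLU: (9, 32, 44, 44) -> Output: (9, 32, 22, 22)

Answer: (9, 32, 22, 22)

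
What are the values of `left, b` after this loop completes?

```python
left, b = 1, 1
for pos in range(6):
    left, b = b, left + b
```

Fibonacci: after 6 iterations
`left, b` takes the values: (1, 1) → (1, 2) → (2, 3) → (3, 5) → (5, 8) → (8, 13) → (13, 21)

Answer: 13, 21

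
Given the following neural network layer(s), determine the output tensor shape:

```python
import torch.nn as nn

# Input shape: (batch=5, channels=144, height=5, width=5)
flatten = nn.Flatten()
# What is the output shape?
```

Input: (5, 144, 5, 5) -> Output: (5, 3600)

Answer: (5, 3600)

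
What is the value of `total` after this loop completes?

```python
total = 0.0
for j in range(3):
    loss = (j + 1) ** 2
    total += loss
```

Sum of squared losses 1² + 2² + ... + 3²
`total` takes the values: 0.0 → 1.0 → 5.0 → 14.0

Answer: 14.0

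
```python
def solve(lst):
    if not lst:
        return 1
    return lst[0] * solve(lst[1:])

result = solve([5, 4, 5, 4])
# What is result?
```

Product over [5, 4, 5, 4] = 5 * 4 * 5 * 4 = 400

Answer: 400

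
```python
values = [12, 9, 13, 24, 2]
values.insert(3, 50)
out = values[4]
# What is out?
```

Trace:
`values = [12, 9, 13, 24, 2]` → values = [12, 9, 13, 24, 2]
`values.insert(3, 50)` → values = [12, 9, 13, 50, 24, 2]
`out = values[4]` → out = 24
So out = 24

Answer: 24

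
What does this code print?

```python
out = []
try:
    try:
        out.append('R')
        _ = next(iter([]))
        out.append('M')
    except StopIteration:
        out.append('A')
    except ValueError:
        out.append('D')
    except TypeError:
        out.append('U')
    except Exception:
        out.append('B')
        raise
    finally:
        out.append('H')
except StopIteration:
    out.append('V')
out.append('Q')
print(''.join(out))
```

Execution trace: 'R' (inner try body) → 'A' (inner except StopIteration) → 'H' (inner finally) → 'Q' (after the try/except). Output: RAHQ

Answer: RAHQ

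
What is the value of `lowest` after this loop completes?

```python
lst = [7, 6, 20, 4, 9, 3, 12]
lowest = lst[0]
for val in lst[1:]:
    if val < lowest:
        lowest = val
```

Minimum of [7, 6, 20, 4, 9, 3, 12]
`lowest` takes the values: 7 → 6 → 4 → 3

Answer: 3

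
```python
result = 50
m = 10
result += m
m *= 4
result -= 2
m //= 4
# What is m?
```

Trace:
`result = 50` → result = 50
`m = 10` → m = 10
`result += m` → result = 60
`m *= 4` → m = 40
`result -= 2` → result = 58
`m //= 4` → m = 10
So m = 10

Answer: 10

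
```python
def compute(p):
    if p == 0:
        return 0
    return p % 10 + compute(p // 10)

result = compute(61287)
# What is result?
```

Sum of digits of 61287: 7 + 8 + 2 + 1 + 6 = 24

Answer: 24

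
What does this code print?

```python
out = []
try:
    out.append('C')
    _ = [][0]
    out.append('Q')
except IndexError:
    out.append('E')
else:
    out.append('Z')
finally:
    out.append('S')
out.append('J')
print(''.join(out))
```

Execution trace: 'C' (try body) → 'E' (except IndexError) → 'S' (finally) → 'J' (after the try/except). Output: CESJ

Answer: CESJ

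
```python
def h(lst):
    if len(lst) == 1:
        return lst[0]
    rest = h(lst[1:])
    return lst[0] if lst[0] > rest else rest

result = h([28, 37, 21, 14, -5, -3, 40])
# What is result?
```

Recursive max over [28, 37, 21, 14, -5, -3, 40] = 40

Answer: 40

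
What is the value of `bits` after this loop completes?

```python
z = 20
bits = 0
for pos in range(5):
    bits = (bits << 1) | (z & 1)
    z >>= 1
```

Reverse lowest 5 bits of 20
`bits` takes the values: 0 → 1 → 2 → 5

Answer: 5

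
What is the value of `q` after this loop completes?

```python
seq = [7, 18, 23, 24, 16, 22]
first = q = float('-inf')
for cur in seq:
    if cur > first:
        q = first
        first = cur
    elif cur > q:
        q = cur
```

Second largest (with repeats) in [7, 18, 23, 24, 16, 22]
`q` takes the values: -inf → 7 → 18 → 23

Answer: 23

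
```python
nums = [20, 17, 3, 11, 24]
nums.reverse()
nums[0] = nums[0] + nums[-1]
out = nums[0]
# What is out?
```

Trace:
`nums = [20, 17, 3, 11, 24]` → nums = [20, 17, 3, 11, 24]
`nums.reverse()` → nums = [24, 11, 3, 17, 20]
`nums[0] = nums[0] + nums[-1]` → nums = [44, 11, 3, 17, 20]
`out = nums[0]` → out = 44
So out = 44

Answer: 44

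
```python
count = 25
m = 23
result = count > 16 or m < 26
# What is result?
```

Trace:
`count = 25` → count = 25
`m = 23` → m = 23
`result = count > 16 or m < 26` → result = True
So result = True

Answer: True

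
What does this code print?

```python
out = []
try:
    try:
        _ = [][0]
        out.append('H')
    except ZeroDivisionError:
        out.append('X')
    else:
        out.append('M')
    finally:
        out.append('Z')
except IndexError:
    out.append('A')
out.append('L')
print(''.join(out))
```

Execution trace: 'Z' (finally) → 'A' (outer except IndexError) → 'L' (after the try/except). Output: ZAL

Answer: ZAL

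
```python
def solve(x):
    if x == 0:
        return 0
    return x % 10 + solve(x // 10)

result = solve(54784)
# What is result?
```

Sum of digits of 54784: 4 + 8 + 7 + 4 + 5 = 28

Answer: 28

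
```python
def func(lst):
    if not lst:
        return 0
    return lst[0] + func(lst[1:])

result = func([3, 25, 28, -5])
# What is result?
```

3 + 25 + 28 + (-5) + 0 = 51

Answer: 51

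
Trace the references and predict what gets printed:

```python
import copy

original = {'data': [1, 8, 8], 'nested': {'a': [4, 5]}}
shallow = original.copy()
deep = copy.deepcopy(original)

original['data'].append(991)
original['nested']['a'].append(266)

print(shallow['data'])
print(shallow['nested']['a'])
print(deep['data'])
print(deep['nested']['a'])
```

Key concept: comparing shallow vs deep copy.
Step by step:
`original = {'data': [1, 8, 8], 'nested': {'a': [4, 5]}}` → original = {'data': [1, 8, 8], 'nested': {'a': [4, 5]}}
`shallow = original.copy()` → shallow = {'data': [1, 8, 8], 'nested': {'a': [4, 5]}}
`deep = copy.deepcopy(original)` → deep = {'data': [1, 8, 8], 'nested': {'a': [4, 5]}}
`original['data'].append(991)` → original = {'data': [1, 8, 8, 991], 'nested': {'a': [4, 5]}}; shallow = {'data': [1, 8, 8, 991], 'nested': {'a': [4, 5]}}
`original['nested']['a'].append(266)` → original = {'data': [1, 8, 8, 991], 'nested': {'a': [4, 5, 266]}}; shallow = {'data': [1, 8, 8, 991], 'nested': {'a': [4, 5, 266]}}
`print(shallow['data'])` → prints [1, 8, 8, 991]
`print(shallow['nested']['a'])` → prints [4, 5, 266]
`print(deep['data'])` → prints [1, 8, 8]
`print(deep['nested']['a'])` → prints [4, 5]

Answer:
[1, 8, 8, 991]
[4, 5, 266]
[1, 8, 8]
[4, 5]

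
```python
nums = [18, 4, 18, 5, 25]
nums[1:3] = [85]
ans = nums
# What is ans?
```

Trace:
`nums = [18, 4, 18, 5, 25]` → nums = [18, 4, 18, 5, 25]
`nums[1:3] = [85]` → nums = [18, 85, 5, 25]
`ans = nums` → ans = [18, 85, 5, 25]
So ans = [18, 85, 5, 25]

Answer: [18, 85, 5, 25]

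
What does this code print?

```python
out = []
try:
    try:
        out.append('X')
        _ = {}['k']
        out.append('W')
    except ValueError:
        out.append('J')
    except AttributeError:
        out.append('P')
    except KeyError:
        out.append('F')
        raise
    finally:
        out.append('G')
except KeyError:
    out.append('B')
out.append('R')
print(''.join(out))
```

Execution trace: 'X' (inner try body) → 'F' (inner except KeyError) → 'G' (inner finally) → 'B' (outer except KeyError) → 'R' (after the try/except). Output: XFGBR

Answer: XFGBR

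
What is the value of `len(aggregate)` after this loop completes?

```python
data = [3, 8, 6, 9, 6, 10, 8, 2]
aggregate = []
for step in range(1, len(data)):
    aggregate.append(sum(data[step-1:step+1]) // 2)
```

Number of 2-element averages
`aggregate` takes the values: [] → [5] → [5, 7] → [5, 7, 7] → [5, 7, 7, 7] → [5, 7, 7, 7, 8] → [5, 7, 7, 7, 8, 9] → [5, 7, 7, 7, 8, 9, 5]
So `len(aggregate)` = 7

Answer: 7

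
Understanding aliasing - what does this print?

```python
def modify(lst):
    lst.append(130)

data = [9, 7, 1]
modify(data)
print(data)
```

Key concept: function modifies passed list.
Step by step:
`data = [9, 7, 1]` → data = [9, 7, 1]
`modify(data)` → data = [9, 7, 1, 130]
`print(data)` → prints [9, 7, 1, 130]

Answer: [9, 7, 1, 130]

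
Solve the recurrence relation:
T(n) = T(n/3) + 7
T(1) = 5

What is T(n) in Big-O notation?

Each step divides n by 3 and adds 7. After log_3(n) steps we reach T(1)=5. So T(n) = 7·log_3(n) + 5 = O(log n).

Answer: O(log n)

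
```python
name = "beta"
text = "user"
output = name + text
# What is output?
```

Trace:
`name = "beta"` → name = 'beta'
`text = "user"` → text = 'user'
`output = name + text` → output = 'betauser'
So output = 'betauser'

Answer: 'betauser'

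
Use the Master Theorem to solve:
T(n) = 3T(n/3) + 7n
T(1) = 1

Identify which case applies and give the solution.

a=3, b=3, f(n)=7n. log_3(3) = 1. Since c=1 = 1, Case 2 applies: T(n) = Θ(n^log_b(a) · log n) = O(n log n).

Answer: O(n log n) - Case 2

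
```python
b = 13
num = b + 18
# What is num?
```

Trace:
`b = 13` → b = 13
`num = b + 18` → num = 31
So num = 31

Answer: 31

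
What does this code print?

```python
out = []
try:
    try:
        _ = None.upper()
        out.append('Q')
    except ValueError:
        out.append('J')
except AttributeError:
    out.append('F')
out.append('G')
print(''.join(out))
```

Execution trace: 'F' (outer except AttributeError) → 'G' (after the try/except). Output: FG

Answer: FG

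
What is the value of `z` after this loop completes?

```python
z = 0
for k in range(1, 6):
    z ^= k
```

XOR of 1 to 5
`z` takes the values: 0 → 1 → 3 → 0 → 4 → 1

Answer: 1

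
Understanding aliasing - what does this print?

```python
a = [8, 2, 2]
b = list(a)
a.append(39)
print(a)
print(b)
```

Key concept: list() constructor creates copy.
Step by step:
`a = [8, 2, 2]` → a = [8, 2, 2]
`b = list(a)` → b = [8, 2, 2]
`a.append(39)` → a = [8, 2, 2, 39]
`print(a)` → prints [8, 2, 2, 39]
`print(b)` → prints [8, 2, 2]

Answer:
[8, 2, 2, 39]
[8, 2, 2]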